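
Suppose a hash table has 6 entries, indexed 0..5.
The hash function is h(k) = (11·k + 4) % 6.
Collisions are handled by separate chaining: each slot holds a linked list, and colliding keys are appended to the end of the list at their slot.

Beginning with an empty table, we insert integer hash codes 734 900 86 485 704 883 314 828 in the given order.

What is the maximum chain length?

734 -> bucket 2
900 -> bucket 4
86 -> bucket 2 (collision)
485 -> bucket 5
704 -> bucket 2 (collision)
883 -> bucket 3
314 -> bucket 2 (collision)
828 -> bucket 4 (collision)
Final buckets:
0: -
1: -
2: 734 -> 86 -> 704 -> 314
3: 883
4: 900 -> 828
5: 485

4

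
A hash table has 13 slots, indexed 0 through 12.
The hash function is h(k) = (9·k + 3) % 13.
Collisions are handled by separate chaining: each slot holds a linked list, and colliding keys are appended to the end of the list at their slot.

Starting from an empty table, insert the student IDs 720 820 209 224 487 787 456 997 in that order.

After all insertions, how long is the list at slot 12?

3

Insert 720: h=9, bucket 9 empty → new chain.
Insert 820: h=12, bucket 12 empty → new chain.
Insert 209: h=12, bucket 12 nonempty → append to chain.
Insert 224: h=4, bucket 4 empty → new chain.
Insert 487: h=5, bucket 5 empty → new chain.
Insert 787: h=1, bucket 1 empty → new chain.
Insert 456: h=12, bucket 12 nonempty → append to chain.
Insert 997: h=6, bucket 6 empty → new chain.
Final buckets:
0: .
1: 787
2: .
3: .
4: 224
5: 487
6: 997
7: .
8: .
9: 720
10: .
11: .
12: 820 -> 209 -> 456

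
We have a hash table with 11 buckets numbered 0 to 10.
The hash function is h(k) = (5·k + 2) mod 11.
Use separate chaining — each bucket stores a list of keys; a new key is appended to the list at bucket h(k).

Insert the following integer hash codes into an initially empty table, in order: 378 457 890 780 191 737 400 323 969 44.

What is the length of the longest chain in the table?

4

Insert 378: h=0, bucket 0 empty -> new chain.
Insert 457: h=10, bucket 10 empty -> new chain.
Insert 890: h=8, bucket 8 empty -> new chain.
Insert 780: h=8, bucket 8 nonempty -> append to chain.
Insert 191: h=0, bucket 0 nonempty -> append to chain.
Insert 737: h=2, bucket 2 empty -> new chain.
Insert 400: h=0, bucket 0 nonempty -> append to chain.
Insert 323: h=0, bucket 0 nonempty -> append to chain.
Insert 969: h=7, bucket 7 empty -> new chain.
Insert 44: h=2, bucket 2 nonempty -> append to chain.
Final buckets:
0: 378 -> 191 -> 400 -> 323
1: -
2: 737 -> 44
3: -
4: -
5: -
6: -
7: 969
8: 890 -> 780
9: -
10: 457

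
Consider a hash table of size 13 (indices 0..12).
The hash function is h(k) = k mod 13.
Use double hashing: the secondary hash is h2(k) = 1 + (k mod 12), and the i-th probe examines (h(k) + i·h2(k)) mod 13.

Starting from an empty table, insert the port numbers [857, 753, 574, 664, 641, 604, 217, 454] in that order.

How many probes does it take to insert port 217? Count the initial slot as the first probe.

2

Insert 857: h=12, slot 12 empty => index 12.
Insert 753: h=12, h2=10, slot 12 occupied => index 9.
Insert 574: h=2, slot 2 empty => index 2.
Insert 664: h=1, slot 1 empty => index 1.
Insert 641: h=4, slot 4 empty => index 4.
Insert 604: h=6, slot 6 empty => index 6.
Insert 217: h=9, h2=2, slot 9 occupied => index 11.
Insert 454: h=12, h2=11, slot 12 occupied => index 10.
Table: [., 664, 574, ., 641, ., 604, ., ., 753, 454, 217, 857]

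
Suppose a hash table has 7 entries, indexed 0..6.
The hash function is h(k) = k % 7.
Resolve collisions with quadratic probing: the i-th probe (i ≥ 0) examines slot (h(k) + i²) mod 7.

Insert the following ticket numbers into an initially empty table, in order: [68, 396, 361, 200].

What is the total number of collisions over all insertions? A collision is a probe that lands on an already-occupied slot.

5

68 hashes to 5; slot 5 is free => place at 5.
396 hashes to 4; slot 4 is free => place at 4.
361 hashes to 4; 4,5 taken => place at 1.
200 hashes to 4; 4,5,1 taken => place at 6.
Table: [_, 361, _, _, 396, 68, 200]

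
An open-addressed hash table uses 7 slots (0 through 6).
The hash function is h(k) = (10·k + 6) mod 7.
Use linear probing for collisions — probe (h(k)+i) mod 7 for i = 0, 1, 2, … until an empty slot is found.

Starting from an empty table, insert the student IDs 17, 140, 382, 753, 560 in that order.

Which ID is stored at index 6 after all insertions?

140

17: h=1 → slot 1
140: h=6 → slot 6
382: h=4 → slot 4
753: h=4, probe 4,5 → slot 5
560: h=6, probe 6,0 → slot 0
Table: [560, 17, ∅, ∅, 382, 753, 140]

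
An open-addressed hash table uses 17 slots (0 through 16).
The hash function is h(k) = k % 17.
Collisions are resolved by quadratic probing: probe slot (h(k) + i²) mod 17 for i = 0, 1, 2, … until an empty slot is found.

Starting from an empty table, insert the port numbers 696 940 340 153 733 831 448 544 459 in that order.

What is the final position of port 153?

696 hashes to 16; slot 16 is free → place at 16.
940 hashes to 5; slot 5 is free → place at 5.
340 hashes to 0; slot 0 is free → place at 0.
153 hashes to 0; 0 taken → place at 1.
733 hashes to 2; slot 2 is free → place at 2.
831 hashes to 15; slot 15 is free → place at 15.
448 hashes to 6; slot 6 is free → place at 6.
544 hashes to 0; 0,1 taken → place at 4.
459 hashes to 0; 0,1,4 taken → place at 9.
Table: [340, 153, 733, —, 544, 940, 448, —, —, 459, —, —, —, —, —, 831, 696]

1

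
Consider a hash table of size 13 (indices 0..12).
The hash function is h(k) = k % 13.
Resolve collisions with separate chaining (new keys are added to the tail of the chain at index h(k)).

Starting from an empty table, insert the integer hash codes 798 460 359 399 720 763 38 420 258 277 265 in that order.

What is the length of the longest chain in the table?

4

Insert 798: h=5, bucket 5 empty → new chain.
Insert 460: h=5, bucket 5 nonempty → append to chain.
Insert 359: h=8, bucket 8 empty → new chain.
Insert 399: h=9, bucket 9 empty → new chain.
Insert 720: h=5, bucket 5 nonempty → append to chain.
Insert 763: h=9, bucket 9 nonempty → append to chain.
Insert 38: h=12, bucket 12 empty → new chain.
Insert 420: h=4, bucket 4 empty → new chain.
Insert 258: h=11, bucket 11 empty → new chain.
Insert 277: h=4, bucket 4 nonempty → append to chain.
Insert 265: h=5, bucket 5 nonempty → append to chain.
Final buckets:
0: .
1: .
2: .
3: .
4: 420 -> 277
5: 798 -> 460 -> 720 -> 265
6: .
7: .
8: 359
9: 399 -> 763
10: .
11: 258
12: 38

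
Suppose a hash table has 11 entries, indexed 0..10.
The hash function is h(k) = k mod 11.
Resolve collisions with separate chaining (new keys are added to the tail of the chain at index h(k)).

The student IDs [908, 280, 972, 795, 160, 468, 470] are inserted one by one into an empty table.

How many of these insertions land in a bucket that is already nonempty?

2

908 -> bucket 6
280 -> bucket 5
972 -> bucket 4
795 -> bucket 3
160 -> bucket 6 (collision)
468 -> bucket 6 (collision)
470 -> bucket 8
Final buckets:
0: —
1: —
2: —
3: 795
4: 972
5: 280
6: 908 -> 160 -> 468
7: —
8: 470
9: —
10: —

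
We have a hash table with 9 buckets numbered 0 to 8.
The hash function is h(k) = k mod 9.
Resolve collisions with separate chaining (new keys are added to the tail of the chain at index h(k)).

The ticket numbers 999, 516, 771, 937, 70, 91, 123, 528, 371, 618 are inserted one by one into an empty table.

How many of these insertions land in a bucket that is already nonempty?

4

Insert 999: h=0, bucket 0 empty → new chain.
Insert 516: h=3, bucket 3 empty → new chain.
Insert 771: h=6, bucket 6 empty → new chain.
Insert 937: h=1, bucket 1 empty → new chain.
Insert 70: h=7, bucket 7 empty → new chain.
Insert 91: h=1, bucket 1 nonempty → append to chain.
Insert 123: h=6, bucket 6 nonempty → append to chain.
Insert 528: h=6, bucket 6 nonempty → append to chain.
Insert 371: h=2, bucket 2 empty → new chain.
Insert 618: h=6, bucket 6 nonempty → append to chain.
Final buckets:
0: 999
1: 937 -> 91
2: 371
3: 516
4: -
5: -
6: 771 -> 123 -> 528 -> 618
7: 70
8: -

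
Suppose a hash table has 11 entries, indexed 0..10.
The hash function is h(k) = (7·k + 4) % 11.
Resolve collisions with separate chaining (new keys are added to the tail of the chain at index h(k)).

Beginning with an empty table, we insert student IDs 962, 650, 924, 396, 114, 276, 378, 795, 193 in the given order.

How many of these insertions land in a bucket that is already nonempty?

Insert 962: h=6, bucket 6 empty -> new chain.
Insert 650: h=0, bucket 0 empty -> new chain.
Insert 924: h=4, bucket 4 empty -> new chain.
Insert 396: h=4, bucket 4 nonempty -> append to chain.
Insert 114: h=10, bucket 10 empty -> new chain.
Insert 276: h=0, bucket 0 nonempty -> append to chain.
Insert 378: h=10, bucket 10 nonempty -> append to chain.
Insert 795: h=3, bucket 3 empty -> new chain.
Insert 193: h=2, bucket 2 empty -> new chain.
Final buckets:
0: 650 -> 276
1: —
2: 193
3: 795
4: 924 -> 396
5: —
6: 962
7: —
8: —
9: —
10: 114 -> 378

3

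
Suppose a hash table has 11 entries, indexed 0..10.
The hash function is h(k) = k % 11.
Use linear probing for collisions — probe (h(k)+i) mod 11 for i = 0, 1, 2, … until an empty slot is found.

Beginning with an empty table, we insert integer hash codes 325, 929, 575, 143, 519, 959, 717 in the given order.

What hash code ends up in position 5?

Insert 325: h=6, slot 6 empty → index 6.
Insert 929: h=5, slot 5 empty → index 5.
Insert 575: h=3, slot 3 empty → index 3.
Insert 143: h=0, slot 0 empty → index 0.
Insert 519: h=2, slot 2 empty → index 2.
Insert 959: h=2, slots 2,3 occupied → index 4.
Insert 717: h=2, slots 2,3,4,5,6 occupied → index 7.
Table: [143, ., 519, 575, 959, 929, 325, 717, ., ., .]

929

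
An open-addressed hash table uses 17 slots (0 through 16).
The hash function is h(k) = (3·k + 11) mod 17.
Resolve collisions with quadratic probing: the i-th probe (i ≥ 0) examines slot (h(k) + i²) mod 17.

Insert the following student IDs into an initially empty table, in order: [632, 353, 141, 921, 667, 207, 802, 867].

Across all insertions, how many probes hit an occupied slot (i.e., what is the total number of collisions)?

6

632 hashes to 3; slot 3 is free → place at 3.
353 hashes to 16; slot 16 is free → place at 16.
141 hashes to 9; slot 9 is free → place at 9.
921 hashes to 3; 3 taken → place at 4.
667 hashes to 6; slot 6 is free → place at 6.
207 hashes to 3; 3,4 taken → place at 7.
802 hashes to 3; 3,4,7 taken → place at 12.
867 hashes to 11; slot 11 is free → place at 11.
Table: [∅, ∅, ∅, 632, 921, ∅, 667, 207, ∅, 141, ∅, 867, 802, ∅, ∅, ∅, 353]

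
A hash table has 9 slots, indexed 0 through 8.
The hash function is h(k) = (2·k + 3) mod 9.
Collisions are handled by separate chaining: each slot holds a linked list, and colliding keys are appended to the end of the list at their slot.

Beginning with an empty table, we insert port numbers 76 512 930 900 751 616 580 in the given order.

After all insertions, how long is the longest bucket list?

76 -> bucket 2
512 -> bucket 1
930 -> bucket 0
900 -> bucket 3
751 -> bucket 2 (collision)
616 -> bucket 2 (collision)
580 -> bucket 2 (collision)
Final buckets:
0: 930
1: 512
2: 76 -> 751 -> 616 -> 580
3: 900
4: .
5: .
6: .
7: .
8: .

4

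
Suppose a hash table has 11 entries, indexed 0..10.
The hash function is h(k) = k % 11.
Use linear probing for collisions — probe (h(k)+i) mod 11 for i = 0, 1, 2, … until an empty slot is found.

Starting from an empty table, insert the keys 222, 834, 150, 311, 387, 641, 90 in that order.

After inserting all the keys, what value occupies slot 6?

90

222 hashes to 2; slot 2 is free -> place at 2.
834 hashes to 9; slot 9 is free -> place at 9.
150 hashes to 7; slot 7 is free -> place at 7.
311 hashes to 3; slot 3 is free -> place at 3.
387 hashes to 2; 2,3 taken -> place at 4.
641 hashes to 3; 3,4 taken -> place at 5.
90 hashes to 2; 2,3,4,5 taken -> place at 6.
Table: [—, —, 222, 311, 387, 641, 90, 150, —, 834, —]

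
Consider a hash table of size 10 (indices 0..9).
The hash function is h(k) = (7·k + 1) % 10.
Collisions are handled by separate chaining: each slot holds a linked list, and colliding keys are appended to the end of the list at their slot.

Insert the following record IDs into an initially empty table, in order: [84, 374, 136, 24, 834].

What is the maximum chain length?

4

Insert 84: h=9, bucket 9 empty -> new chain.
Insert 374: h=9, bucket 9 nonempty -> append to chain.
Insert 136: h=3, bucket 3 empty -> new chain.
Insert 24: h=9, bucket 9 nonempty -> append to chain.
Insert 834: h=9, bucket 9 nonempty -> append to chain.
Final buckets:
0: .
1: .
2: .
3: 136
4: .
5: .
6: .
7: .
8: .
9: 84 -> 374 -> 24 -> 834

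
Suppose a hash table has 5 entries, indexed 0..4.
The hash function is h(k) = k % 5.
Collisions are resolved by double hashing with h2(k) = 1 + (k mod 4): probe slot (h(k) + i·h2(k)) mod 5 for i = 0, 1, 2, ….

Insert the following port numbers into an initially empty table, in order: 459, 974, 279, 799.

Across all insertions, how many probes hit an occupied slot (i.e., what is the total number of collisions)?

5

Insert 459: h=4, slot 4 empty => index 4.
Insert 974: h=4, h2=3, slot 4 occupied => index 2.
Insert 279: h=4, h2=4, slot 4 occupied => index 3.
Insert 799: h=4, h2=4, slots 4,3,2 occupied => index 1.
Table: [—, 799, 974, 279, 459]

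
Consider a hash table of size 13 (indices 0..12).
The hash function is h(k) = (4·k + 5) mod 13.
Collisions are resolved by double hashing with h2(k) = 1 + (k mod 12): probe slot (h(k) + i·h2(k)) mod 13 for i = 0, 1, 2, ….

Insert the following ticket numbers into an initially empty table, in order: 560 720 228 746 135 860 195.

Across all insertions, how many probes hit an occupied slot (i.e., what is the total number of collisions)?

2

560: h=9 => slot 9
720: h=12 => slot 12
228: h=7 => slot 7
746: h=12, h2=3, probe 12,2 => slot 2
135: h=12, h2=4, probe 12,3 => slot 3
860: h=0 => slot 0
195: h=5 => slot 5
Table: [860, —, 746, 135, —, 195, —, 228, —, 560, —, —, 720]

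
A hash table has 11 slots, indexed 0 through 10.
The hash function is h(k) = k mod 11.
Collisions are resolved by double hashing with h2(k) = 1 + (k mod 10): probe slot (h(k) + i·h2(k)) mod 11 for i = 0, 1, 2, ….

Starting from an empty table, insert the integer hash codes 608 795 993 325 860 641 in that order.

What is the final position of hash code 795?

9

608 hashes to 3; slot 3 is free => place at 3.
795 hashes to 3, h2=6; 3 taken => place at 9.
993 hashes to 3, h2=4; 3 taken => place at 7.
325 hashes to 6; slot 6 is free => place at 6.
860 hashes to 2; slot 2 is free => place at 2.
641 hashes to 3, h2=2; 3 taken => place at 5.
Table: [_, _, 860, 608, _, 641, 325, 993, _, 795, _]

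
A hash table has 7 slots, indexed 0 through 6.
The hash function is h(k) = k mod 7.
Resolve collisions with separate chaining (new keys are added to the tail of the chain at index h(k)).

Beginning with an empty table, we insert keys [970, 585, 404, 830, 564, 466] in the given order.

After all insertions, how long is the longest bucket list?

5

970 → bucket 4
585 → bucket 4 (collision)
404 → bucket 5
830 → bucket 4 (collision)
564 → bucket 4 (collision)
466 → bucket 4 (collision)
Final buckets:
0: ∅
1: ∅
2: ∅
3: ∅
4: 970 -> 585 -> 830 -> 564 -> 466
5: 404
6: ∅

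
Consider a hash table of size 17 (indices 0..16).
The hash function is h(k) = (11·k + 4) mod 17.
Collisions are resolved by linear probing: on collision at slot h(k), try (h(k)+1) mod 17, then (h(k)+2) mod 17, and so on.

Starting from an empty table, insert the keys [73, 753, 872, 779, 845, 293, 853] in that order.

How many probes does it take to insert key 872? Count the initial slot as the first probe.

3

73: h=8 → slot 8
753: h=8, probe 8,9 → slot 9
872: h=8, probe 8,9,10 → slot 10
779: h=5 → slot 5
845: h=0 → slot 0
293: h=14 → slot 14
853: h=3 → slot 3
Table: [845, ., ., 853, ., 779, ., ., 73, 753, 872, ., ., ., 293, ., .]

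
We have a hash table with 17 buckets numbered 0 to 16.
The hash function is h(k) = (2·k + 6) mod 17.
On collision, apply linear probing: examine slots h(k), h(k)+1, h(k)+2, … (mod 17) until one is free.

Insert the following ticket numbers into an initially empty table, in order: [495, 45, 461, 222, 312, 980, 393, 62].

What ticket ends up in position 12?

461

495 hashes to 10; slot 10 is free → place at 10.
45 hashes to 11; slot 11 is free → place at 11.
461 hashes to 10; 10,11 taken → place at 12.
222 hashes to 8; slot 8 is free → place at 8.
312 hashes to 1; slot 1 is free → place at 1.
980 hashes to 11; 11,12 taken → place at 13.
393 hashes to 10; 10,11,12,13 taken → place at 14.
62 hashes to 11; 11,12,13,14 taken → place at 15.
Table: [-, 312, -, -, -, -, -, -, 222, -, 495, 45, 461, 980, 393, 62, -]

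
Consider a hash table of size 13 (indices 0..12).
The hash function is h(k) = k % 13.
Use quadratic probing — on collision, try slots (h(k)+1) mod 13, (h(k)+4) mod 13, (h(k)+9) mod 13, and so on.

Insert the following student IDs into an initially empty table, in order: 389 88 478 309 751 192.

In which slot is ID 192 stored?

Insert 389: h=12, slot 12 empty -> index 12.
Insert 88: h=10, slot 10 empty -> index 10.
Insert 478: h=10, slot 10 occupied -> index 11.
Insert 309: h=10, slots 10,11 occupied -> index 1.
Insert 751: h=10, slots 10,11,1 occupied -> index 6.
Insert 192: h=10, slots 10,11,1,6 occupied -> index 0.
Table: [192, 309, —, —, —, —, 751, —, —, —, 88, 478, 389]

0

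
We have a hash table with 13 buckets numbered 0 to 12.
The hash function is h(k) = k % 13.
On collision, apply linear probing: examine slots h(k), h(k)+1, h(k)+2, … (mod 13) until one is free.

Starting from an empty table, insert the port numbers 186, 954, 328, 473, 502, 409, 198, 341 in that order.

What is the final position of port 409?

7

186 hashes to 4; slot 4 is free => place at 4.
954 hashes to 5; slot 5 is free => place at 5.
328 hashes to 3; slot 3 is free => place at 3.
473 hashes to 5; 5 taken => place at 6.
502 hashes to 8; slot 8 is free => place at 8.
409 hashes to 6; 6 taken => place at 7.
198 hashes to 3; 3,4,5,6,7,8 taken => place at 9.
341 hashes to 3; 3,4,5,6,7,8,9 taken => place at 10.
Table: [-, -, -, 328, 186, 954, 473, 409, 502, 198, 341, -, -]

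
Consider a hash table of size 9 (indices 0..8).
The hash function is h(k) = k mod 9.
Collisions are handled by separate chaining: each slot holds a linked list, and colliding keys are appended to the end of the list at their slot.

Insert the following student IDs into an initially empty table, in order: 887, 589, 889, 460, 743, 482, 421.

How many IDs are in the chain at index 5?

3

Insert 887: h=5, bucket 5 empty -> new chain.
Insert 589: h=4, bucket 4 empty -> new chain.
Insert 889: h=7, bucket 7 empty -> new chain.
Insert 460: h=1, bucket 1 empty -> new chain.
Insert 743: h=5, bucket 5 nonempty -> append to chain.
Insert 482: h=5, bucket 5 nonempty -> append to chain.
Insert 421: h=7, bucket 7 nonempty -> append to chain.
Final buckets:
0: ∅
1: 460
2: ∅
3: ∅
4: 589
5: 887 -> 743 -> 482
6: ∅
7: 889 -> 421
8: ∅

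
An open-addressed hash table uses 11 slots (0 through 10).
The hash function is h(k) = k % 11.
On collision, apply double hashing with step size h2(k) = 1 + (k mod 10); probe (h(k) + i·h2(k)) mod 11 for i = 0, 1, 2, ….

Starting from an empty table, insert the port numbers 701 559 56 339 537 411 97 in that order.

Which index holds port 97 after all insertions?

3

701: h=8 → slot 8
559: h=9 → slot 9
56: h=1 → slot 1
339: h=9, h2=10, probe 9,8,7 → slot 7
537: h=9, h2=8, probe 9,6 → slot 6
411: h=4 → slot 4
97: h=9, h2=8, probe 9,6,3 → slot 3
Table: [., 56, ., 97, 411, ., 537, 339, 701, 559, .]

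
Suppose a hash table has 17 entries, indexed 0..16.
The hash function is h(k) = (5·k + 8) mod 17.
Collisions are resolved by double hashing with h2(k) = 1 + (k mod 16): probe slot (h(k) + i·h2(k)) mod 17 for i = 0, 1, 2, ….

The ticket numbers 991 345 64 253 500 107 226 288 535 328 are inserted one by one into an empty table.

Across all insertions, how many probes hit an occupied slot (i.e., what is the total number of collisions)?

7

991 hashes to 16; slot 16 is free → place at 16.
345 hashes to 16, h2=10; 16 taken → place at 9.
64 hashes to 5; slot 5 is free → place at 5.
253 hashes to 15; slot 15 is free → place at 15.
500 hashes to 9, h2=5; 9 taken → place at 14.
107 hashes to 16, h2=12; 16 taken → place at 11.
226 hashes to 16, h2=3; 16 taken → place at 2.
288 hashes to 3; slot 3 is free → place at 3.
535 hashes to 14, h2=8; 14,5 taken → place at 13.
328 hashes to 16, h2=9; 16 taken → place at 8.
Table: [∅, ∅, 226, 288, ∅, 64, ∅, ∅, 328, 345, ∅, 107, ∅, 535, 500, 253, 991]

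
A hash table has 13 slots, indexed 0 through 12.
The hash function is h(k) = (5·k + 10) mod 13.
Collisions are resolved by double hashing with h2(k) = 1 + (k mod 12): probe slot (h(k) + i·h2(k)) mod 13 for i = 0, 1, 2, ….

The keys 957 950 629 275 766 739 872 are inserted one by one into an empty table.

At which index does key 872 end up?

957 hashes to 11; slot 11 is free -> place at 11.
950 hashes to 2; slot 2 is free -> place at 2.
629 hashes to 9; slot 9 is free -> place at 9.
275 hashes to 7; slot 7 is free -> place at 7.
766 hashes to 5; slot 5 is free -> place at 5.
739 hashes to 0; slot 0 is free -> place at 0.
872 hashes to 2, h2=9; 2,11,7 taken -> place at 3.
Table: [739, _, 950, 872, _, 766, _, 275, _, 629, _, 957, _]

3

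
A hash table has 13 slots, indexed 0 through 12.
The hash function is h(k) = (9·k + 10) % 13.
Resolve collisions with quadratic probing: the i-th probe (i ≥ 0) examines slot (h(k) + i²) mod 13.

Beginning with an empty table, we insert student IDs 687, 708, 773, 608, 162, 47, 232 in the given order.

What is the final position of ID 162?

687 hashes to 5; slot 5 is free -> place at 5.
708 hashes to 12; slot 12 is free -> place at 12.
773 hashes to 12; 12 taken -> place at 0.
608 hashes to 9; slot 9 is free -> place at 9.
162 hashes to 12; 12,0 taken -> place at 3.
47 hashes to 4; slot 4 is free -> place at 4.
232 hashes to 5; 5 taken -> place at 6.
Table: [773, —, —, 162, 47, 687, 232, —, —, 608, —, —, 708]

3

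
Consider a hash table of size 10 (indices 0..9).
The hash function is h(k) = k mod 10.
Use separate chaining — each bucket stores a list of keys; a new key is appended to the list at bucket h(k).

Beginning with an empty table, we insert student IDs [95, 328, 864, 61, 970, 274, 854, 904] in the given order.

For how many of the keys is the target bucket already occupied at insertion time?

3

Insert 95: h=5, bucket 5 empty → new chain.
Insert 328: h=8, bucket 8 empty → new chain.
Insert 864: h=4, bucket 4 empty → new chain.
Insert 61: h=1, bucket 1 empty → new chain.
Insert 970: h=0, bucket 0 empty → new chain.
Insert 274: h=4, bucket 4 nonempty → append to chain.
Insert 854: h=4, bucket 4 nonempty → append to chain.
Insert 904: h=4, bucket 4 nonempty → append to chain.
Final buckets:
0: 970
1: 61
2: -
3: -
4: 864 -> 274 -> 854 -> 904
5: 95
6: -
7: -
8: 328
9: -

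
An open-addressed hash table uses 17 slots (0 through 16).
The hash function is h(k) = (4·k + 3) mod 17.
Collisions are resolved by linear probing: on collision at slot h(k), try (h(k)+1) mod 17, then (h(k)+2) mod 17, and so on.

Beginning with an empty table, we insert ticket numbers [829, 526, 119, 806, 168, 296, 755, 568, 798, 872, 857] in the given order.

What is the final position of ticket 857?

829 hashes to 4; slot 4 is free → place at 4.
526 hashes to 16; slot 16 is free → place at 16.
119 hashes to 3; slot 3 is free → place at 3.
806 hashes to 14; slot 14 is free → place at 14.
168 hashes to 12; slot 12 is free → place at 12.
296 hashes to 14; 14 taken → place at 15.
755 hashes to 14; 14,15,16 taken → place at 0.
568 hashes to 14; 14,15,16,0 taken → place at 1.
798 hashes to 16; 16,0,1 taken → place at 2.
872 hashes to 6; slot 6 is free → place at 6.
857 hashes to 14; 14,15,16,0,1,2,3,4 taken → place at 5.
Table: [755, 568, 798, 119, 829, 857, 872, ., ., ., ., ., 168, ., 806, 296, 526]

5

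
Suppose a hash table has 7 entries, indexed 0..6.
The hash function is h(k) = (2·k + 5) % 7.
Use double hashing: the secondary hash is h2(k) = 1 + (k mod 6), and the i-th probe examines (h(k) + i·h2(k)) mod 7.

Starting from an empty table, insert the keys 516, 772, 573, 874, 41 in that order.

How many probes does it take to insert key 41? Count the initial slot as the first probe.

4

Insert 516: h=1, slot 1 empty -> index 1.
Insert 772: h=2, slot 2 empty -> index 2.
Insert 573: h=3, slot 3 empty -> index 3.
Insert 874: h=3, h2=5, slots 3,1 occupied -> index 6.
Insert 41: h=3, h2=6, slots 3,2,1 occupied -> index 0.
Table: [41, 516, 772, 573, _, _, 874]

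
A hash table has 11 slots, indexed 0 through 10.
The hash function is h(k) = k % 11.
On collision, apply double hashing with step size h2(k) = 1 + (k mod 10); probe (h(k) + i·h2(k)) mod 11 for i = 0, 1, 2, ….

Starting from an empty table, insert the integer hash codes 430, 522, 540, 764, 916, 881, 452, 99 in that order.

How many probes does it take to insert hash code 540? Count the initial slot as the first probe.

Insert 430: h=1, slot 1 empty => index 1.
Insert 522: h=5, slot 5 empty => index 5.
Insert 540: h=1, h2=1, slot 1 occupied => index 2.
Insert 764: h=5, h2=5, slot 5 occupied => index 10.
Insert 916: h=3, slot 3 empty => index 3.
Insert 881: h=1, h2=2, slots 1,3,5 occupied => index 7.
Insert 452: h=1, h2=3, slot 1 occupied => index 4.
Insert 99: h=0, slot 0 empty => index 0.
Table: [99, 430, 540, 916, 452, 522, _, 881, _, _, 764]

2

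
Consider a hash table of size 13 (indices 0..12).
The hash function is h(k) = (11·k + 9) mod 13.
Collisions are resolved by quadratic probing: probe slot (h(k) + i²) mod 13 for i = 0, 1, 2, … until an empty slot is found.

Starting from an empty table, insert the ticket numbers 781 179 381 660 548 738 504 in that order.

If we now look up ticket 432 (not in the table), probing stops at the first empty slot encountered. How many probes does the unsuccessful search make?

2

781: h=7 => slot 7
179: h=2 => slot 2
381: h=1 => slot 1
660: h=2, probe 2,3 => slot 3
548: h=5 => slot 5
738: h=2, probe 2,3,6 => slot 6
504: h=2, probe 2,3,6,11 => slot 11
Table: [., 381, 179, 660, ., 548, 738, 781, ., ., ., 504, .]
Lookup 432: h=3, probe 3,4 → slot 4 empty, not found.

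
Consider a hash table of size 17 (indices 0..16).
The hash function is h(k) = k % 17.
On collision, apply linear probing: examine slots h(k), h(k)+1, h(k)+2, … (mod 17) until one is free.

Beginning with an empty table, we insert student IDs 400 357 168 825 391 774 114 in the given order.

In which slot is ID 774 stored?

400: h=9 => slot 9
357: h=0 => slot 0
168: h=15 => slot 15
825: h=9, probe 9,10 => slot 10
391: h=0, probe 0,1 => slot 1
774: h=9, probe 9,10,11 => slot 11
114: h=12 => slot 12
Table: [357, 391, -, -, -, -, -, -, -, 400, 825, 774, 114, -, -, 168, -]

11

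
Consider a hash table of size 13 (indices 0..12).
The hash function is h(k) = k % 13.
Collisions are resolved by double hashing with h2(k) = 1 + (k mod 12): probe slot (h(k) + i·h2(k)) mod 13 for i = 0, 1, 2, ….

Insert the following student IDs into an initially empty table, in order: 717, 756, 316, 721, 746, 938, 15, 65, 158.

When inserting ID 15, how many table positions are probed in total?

717 hashes to 2; slot 2 is free => place at 2.
756 hashes to 2, h2=1; 2 taken => place at 3.
316 hashes to 4; slot 4 is free => place at 4.
721 hashes to 6; slot 6 is free => place at 6.
746 hashes to 5; slot 5 is free => place at 5.
938 hashes to 2, h2=3; 2,5 taken => place at 8.
15 hashes to 2, h2=4; 2,6 taken => place at 10.
65 hashes to 0; slot 0 is free => place at 0.
158 hashes to 2, h2=3; 2,5,8 taken => place at 11.
Table: [65, ∅, 717, 756, 316, 746, 721, ∅, 938, ∅, 15, 158, ∅]

3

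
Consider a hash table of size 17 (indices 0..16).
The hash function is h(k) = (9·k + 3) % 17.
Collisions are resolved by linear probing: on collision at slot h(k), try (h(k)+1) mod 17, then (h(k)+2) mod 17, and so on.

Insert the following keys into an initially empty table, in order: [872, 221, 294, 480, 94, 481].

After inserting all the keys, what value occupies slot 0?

481

872: h=14 -> slot 14
221: h=3 -> slot 3
294: h=14, probe 14,15 -> slot 15
480: h=5 -> slot 5
94: h=16 -> slot 16
481: h=14, probe 14,15,16,0 -> slot 0
Table: [481, -, -, 221, -, 480, -, -, -, -, -, -, -, -, 872, 294, 94]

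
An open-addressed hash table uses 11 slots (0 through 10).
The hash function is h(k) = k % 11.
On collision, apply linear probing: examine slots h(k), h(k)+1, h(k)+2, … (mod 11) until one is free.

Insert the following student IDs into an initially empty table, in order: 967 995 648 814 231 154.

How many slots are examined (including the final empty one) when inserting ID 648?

Insert 967: h=10, slot 10 empty -> index 10.
Insert 995: h=5, slot 5 empty -> index 5.
Insert 648: h=10, slot 10 occupied -> index 0.
Insert 814: h=0, slot 0 occupied -> index 1.
Insert 231: h=0, slots 0,1 occupied -> index 2.
Insert 154: h=0, slots 0,1,2 occupied -> index 3.
Table: [648, 814, 231, 154, -, 995, -, -, -, -, 967]

2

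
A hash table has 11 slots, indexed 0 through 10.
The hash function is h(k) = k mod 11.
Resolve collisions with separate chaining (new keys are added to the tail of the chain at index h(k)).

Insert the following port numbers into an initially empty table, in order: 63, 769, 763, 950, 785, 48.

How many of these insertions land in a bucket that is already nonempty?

Insert 63: h=8, bucket 8 empty -> new chain.
Insert 769: h=10, bucket 10 empty -> new chain.
Insert 763: h=4, bucket 4 empty -> new chain.
Insert 950: h=4, bucket 4 nonempty -> append to chain.
Insert 785: h=4, bucket 4 nonempty -> append to chain.
Insert 48: h=4, bucket 4 nonempty -> append to chain.
Final buckets:
0: _
1: _
2: _
3: _
4: 763 -> 950 -> 785 -> 48
5: _
6: _
7: _
8: 63
9: _
10: 769

3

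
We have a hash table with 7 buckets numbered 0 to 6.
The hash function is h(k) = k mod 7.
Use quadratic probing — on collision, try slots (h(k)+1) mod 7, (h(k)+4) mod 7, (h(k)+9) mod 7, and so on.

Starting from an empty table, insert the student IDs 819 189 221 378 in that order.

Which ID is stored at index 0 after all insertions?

819 hashes to 0; slot 0 is free => place at 0.
189 hashes to 0; 0 taken => place at 1.
221 hashes to 4; slot 4 is free => place at 4.
378 hashes to 0; 0,1,4 taken => place at 2.
Table: [819, 189, 378, ∅, 221, ∅, ∅]

819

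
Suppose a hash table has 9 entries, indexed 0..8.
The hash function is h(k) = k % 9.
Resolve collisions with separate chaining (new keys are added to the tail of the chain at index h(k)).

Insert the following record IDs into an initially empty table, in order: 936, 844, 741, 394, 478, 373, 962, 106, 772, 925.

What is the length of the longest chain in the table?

5

936 -> bucket 0
844 -> bucket 7
741 -> bucket 3
394 -> bucket 7 (collision)
478 -> bucket 1
373 -> bucket 4
962 -> bucket 8
106 -> bucket 7 (collision)
772 -> bucket 7 (collision)
925 -> bucket 7 (collision)
Final buckets:
0: 936
1: 478
2: _
3: 741
4: 373
5: _
6: _
7: 844 -> 394 -> 106 -> 772 -> 925
8: 962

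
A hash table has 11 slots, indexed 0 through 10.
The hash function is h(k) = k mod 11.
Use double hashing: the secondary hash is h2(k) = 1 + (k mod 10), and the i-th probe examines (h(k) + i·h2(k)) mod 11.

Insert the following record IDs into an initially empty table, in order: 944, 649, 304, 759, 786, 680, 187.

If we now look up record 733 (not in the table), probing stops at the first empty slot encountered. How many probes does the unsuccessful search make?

3

944 hashes to 9; slot 9 is free → place at 9.
649 hashes to 0; slot 0 is free → place at 0.
304 hashes to 7; slot 7 is free → place at 7.
759 hashes to 0, h2=10; 0 taken → place at 10.
786 hashes to 5; slot 5 is free → place at 5.
680 hashes to 9, h2=1; 9,10,0 taken → place at 1.
187 hashes to 0, h2=8; 0 taken → place at 8.
Table: [649, 680, _, _, _, 786, _, 304, 187, 944, 759]
Lookup 733: h=7, h2=4, probe 7,0,4 → slot 4 empty, not found.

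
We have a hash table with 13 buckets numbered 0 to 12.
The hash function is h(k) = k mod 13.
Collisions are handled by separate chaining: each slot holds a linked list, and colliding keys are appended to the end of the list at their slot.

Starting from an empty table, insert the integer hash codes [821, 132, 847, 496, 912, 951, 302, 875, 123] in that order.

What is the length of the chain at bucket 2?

6

821 → bucket 2
132 → bucket 2 (collision)
847 → bucket 2 (collision)
496 → bucket 2 (collision)
912 → bucket 2 (collision)
951 → bucket 2 (collision)
302 → bucket 3
875 → bucket 4
123 → bucket 6
Final buckets:
0: .
1: .
2: 821 -> 132 -> 847 -> 496 -> 912 -> 951
3: 302
4: 875
5: .
6: 123
7: .
8: .
9: .
10: .
11: .
12: .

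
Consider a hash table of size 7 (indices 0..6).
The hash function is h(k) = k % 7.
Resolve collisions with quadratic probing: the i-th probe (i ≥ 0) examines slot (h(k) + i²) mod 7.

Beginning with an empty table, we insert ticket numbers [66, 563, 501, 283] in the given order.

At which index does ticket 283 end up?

0

Insert 66: h=3, slot 3 empty -> index 3.
Insert 563: h=3, slot 3 occupied -> index 4.
Insert 501: h=4, slot 4 occupied -> index 5.
Insert 283: h=3, slots 3,4 occupied -> index 0.
Table: [283, ∅, ∅, 66, 563, 501, ∅]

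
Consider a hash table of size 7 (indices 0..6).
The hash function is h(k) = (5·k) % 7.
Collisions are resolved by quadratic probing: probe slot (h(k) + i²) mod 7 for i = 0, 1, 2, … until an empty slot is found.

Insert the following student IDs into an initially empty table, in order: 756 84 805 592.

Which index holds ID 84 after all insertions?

Insert 756: h=0, slot 0 empty → index 0.
Insert 84: h=0, slot 0 occupied → index 1.
Insert 805: h=0, slots 0,1 occupied → index 4.
Insert 592: h=6, slot 6 empty → index 6.
Table: [756, 84, ∅, ∅, 805, ∅, 592]

1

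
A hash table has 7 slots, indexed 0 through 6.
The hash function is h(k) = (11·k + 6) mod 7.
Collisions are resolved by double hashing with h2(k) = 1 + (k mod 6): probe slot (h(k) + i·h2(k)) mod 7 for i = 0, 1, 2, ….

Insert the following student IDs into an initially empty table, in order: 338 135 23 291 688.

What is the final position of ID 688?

Insert 338: h=0, slot 0 empty => index 0.
Insert 135: h=0, h2=4, slot 0 occupied => index 4.
Insert 23: h=0, h2=6, slot 0 occupied => index 6.
Insert 291: h=1, slot 1 empty => index 1.
Insert 688: h=0, h2=5, slot 0 occupied => index 5.
Table: [338, 291, ∅, ∅, 135, 688, 23]

5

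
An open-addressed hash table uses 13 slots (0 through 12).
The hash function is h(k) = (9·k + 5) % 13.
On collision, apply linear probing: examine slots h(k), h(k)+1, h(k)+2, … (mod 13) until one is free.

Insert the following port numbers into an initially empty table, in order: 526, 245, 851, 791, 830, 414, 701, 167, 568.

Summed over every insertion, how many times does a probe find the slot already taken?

526 hashes to 7; slot 7 is free => place at 7.
245 hashes to 0; slot 0 is free => place at 0.
851 hashes to 7; 7 taken => place at 8.
791 hashes to 0; 0 taken => place at 1.
830 hashes to 0; 0,1 taken => place at 2.
414 hashes to 0; 0,1,2 taken => place at 3.
701 hashes to 9; slot 9 is free => place at 9.
167 hashes to 0; 0,1,2,3 taken => place at 4.
568 hashes to 8; 8,9 taken => place at 10.
Table: [245, 791, 830, 414, 167, ∅, ∅, 526, 851, 701, 568, ∅, ∅]

13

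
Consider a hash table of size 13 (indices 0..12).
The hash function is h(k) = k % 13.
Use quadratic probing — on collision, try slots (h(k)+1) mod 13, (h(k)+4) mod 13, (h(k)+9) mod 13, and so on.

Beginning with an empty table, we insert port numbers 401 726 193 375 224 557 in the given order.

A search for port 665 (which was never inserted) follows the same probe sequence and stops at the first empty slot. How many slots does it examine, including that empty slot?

401: h=11 -> slot 11
726: h=11, probe 11,12 -> slot 12
193: h=11, probe 11,12,2 -> slot 2
375: h=11, probe 11,12,2,7 -> slot 7
224: h=3 -> slot 3
557: h=11, probe 11,12,2,7,1 -> slot 1
Table: [∅, 557, 193, 224, ∅, ∅, ∅, 375, ∅, ∅, ∅, 401, 726]
Lookup 665: h=2, probe 2,3,6 → slot 6 empty, not found.

3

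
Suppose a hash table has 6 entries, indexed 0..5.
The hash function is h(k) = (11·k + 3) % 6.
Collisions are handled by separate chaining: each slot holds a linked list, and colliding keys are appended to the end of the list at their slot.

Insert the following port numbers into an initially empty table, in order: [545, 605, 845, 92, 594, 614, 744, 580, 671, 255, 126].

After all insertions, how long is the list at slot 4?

545 → bucket 4
605 → bucket 4 (collision)
845 → bucket 4 (collision)
92 → bucket 1
594 → bucket 3
614 → bucket 1 (collision)
744 → bucket 3 (collision)
580 → bucket 5
671 → bucket 4 (collision)
255 → bucket 0
126 → bucket 3 (collision)
Final buckets:
0: 255
1: 92 -> 614
2: ∅
3: 594 -> 744 -> 126
4: 545 -> 605 -> 845 -> 671
5: 580

4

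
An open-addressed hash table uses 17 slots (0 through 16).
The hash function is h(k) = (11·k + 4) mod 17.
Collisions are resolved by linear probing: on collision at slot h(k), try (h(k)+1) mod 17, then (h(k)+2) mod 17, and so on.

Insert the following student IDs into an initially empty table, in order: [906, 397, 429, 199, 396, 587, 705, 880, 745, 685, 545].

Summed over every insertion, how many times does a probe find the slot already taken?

3

906 hashes to 8; slot 8 is free => place at 8.
397 hashes to 2; slot 2 is free => place at 2.
429 hashes to 14; slot 14 is free => place at 14.
199 hashes to 0; slot 0 is free => place at 0.
396 hashes to 8; 8 taken => place at 9.
587 hashes to 1; slot 1 is free => place at 1.
705 hashes to 7; slot 7 is free => place at 7.
880 hashes to 11; slot 11 is free => place at 11.
745 hashes to 5; slot 5 is free => place at 5.
685 hashes to 8; 8,9 taken => place at 10.
545 hashes to 15; slot 15 is free => place at 15.
Table: [199, 587, 397, ∅, ∅, 745, ∅, 705, 906, 396, 685, 880, ∅, ∅, 429, 545, ∅]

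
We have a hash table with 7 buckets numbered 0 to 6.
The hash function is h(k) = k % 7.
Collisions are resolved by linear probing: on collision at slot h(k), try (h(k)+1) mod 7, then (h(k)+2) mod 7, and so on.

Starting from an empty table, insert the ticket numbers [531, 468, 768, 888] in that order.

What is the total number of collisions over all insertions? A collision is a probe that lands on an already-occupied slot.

3

531: h=6 => slot 6
468: h=6, probe 6,0 => slot 0
768: h=5 => slot 5
888: h=6, probe 6,0,1 => slot 1
Table: [468, 888, ∅, ∅, ∅, 768, 531]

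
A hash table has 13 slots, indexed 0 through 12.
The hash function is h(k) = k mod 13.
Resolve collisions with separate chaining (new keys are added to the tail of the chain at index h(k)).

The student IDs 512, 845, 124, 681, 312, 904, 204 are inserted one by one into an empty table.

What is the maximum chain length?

2

Insert 512: h=5, bucket 5 empty -> new chain.
Insert 845: h=0, bucket 0 empty -> new chain.
Insert 124: h=7, bucket 7 empty -> new chain.
Insert 681: h=5, bucket 5 nonempty -> append to chain.
Insert 312: h=0, bucket 0 nonempty -> append to chain.
Insert 904: h=7, bucket 7 nonempty -> append to chain.
Insert 204: h=9, bucket 9 empty -> new chain.
Final buckets:
0: 845 -> 312
1: ∅
2: ∅
3: ∅
4: ∅
5: 512 -> 681
6: ∅
7: 124 -> 904
8: ∅
9: 204
10: ∅
11: ∅
12: ∅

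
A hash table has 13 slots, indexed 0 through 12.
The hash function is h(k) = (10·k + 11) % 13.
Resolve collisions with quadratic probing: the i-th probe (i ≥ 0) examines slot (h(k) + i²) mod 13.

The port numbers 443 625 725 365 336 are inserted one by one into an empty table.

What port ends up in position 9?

443: h=8 => slot 8
625: h=8, probe 8,9 => slot 9
725: h=7 => slot 7
365: h=8, probe 8,9,12 => slot 12
336: h=4 => slot 4
Table: [-, -, -, -, 336, -, -, 725, 443, 625, -, -, 365]

625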